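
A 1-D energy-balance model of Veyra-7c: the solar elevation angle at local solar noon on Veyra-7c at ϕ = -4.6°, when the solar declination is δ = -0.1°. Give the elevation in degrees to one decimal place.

At local noon the hour angle is zero, so the zenith angle equals |ϕ − δ| = |-4.6° − (-0.100°)| = 4.500°.
Elevation = 90° − 4.500° = 85.5°.

85.5°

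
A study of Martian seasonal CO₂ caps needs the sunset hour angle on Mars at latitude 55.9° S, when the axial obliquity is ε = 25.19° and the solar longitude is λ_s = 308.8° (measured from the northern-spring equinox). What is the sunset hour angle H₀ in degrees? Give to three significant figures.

Solar declination: sin δ = sin ε · sin λ_s = sin 25.19° × sin 308.8° = -0.33170, so δ = -19.372°.
cos H₀ = −tan φ · tan δ = −tan(-55.9°) × tan(-19.372°) = -0.5193, so H₀ = 2.1169 rad = 121.29°.

H₀ = 121°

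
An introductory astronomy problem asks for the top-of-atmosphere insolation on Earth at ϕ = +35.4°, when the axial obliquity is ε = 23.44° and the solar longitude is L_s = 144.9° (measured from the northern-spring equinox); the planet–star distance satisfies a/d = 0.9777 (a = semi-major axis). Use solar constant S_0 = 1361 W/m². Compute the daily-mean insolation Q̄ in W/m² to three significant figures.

Solar declination: sin δ = sin ε · sin L_s = sin 23.44° × sin 144.9° = 0.22873, so δ = +13.222°.
cos h₀ = −tan(+35.4°) tan(+13.222°) = -0.1670, h₀ = 1.7386 rad.
Bracket: h₀ sin ϕ sin δ + cos ϕ cos δ sin h₀ = 1.7386×0.57928×0.22873 + 0.81513×0.97349×0.98596 = 0.230362 + 0.782380 = 1.012742.
Inverse-square distance factor (a/d)² = 0.9777² = 0.955897.
Q̄ = (S_0/π) × 0.955897 × [bracket] = (1361/π) × 0.955897 × 1.012742 = 419.4 W/m².

Q̄ ≈ 419 W/m²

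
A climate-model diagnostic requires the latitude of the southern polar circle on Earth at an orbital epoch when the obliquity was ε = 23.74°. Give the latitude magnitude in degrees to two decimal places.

The polar circle is the lowest latitude that experiences at least one full rotation of continuous darkness at the northern-summer solstice; it lies at |φ| = 90° − ε = 90° − 23.74° = 66.26°.

66.26°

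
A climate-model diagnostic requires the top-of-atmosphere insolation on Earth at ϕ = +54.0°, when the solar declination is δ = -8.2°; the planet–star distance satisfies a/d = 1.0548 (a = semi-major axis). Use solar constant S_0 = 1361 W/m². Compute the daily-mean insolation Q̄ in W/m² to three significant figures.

Q̄ ≈ 199 W/m²

cos h₀ = −tan(+54.0°) tan(-8.200°) = 0.1983, h₀ = 1.3711 rad.
Bracket: h₀ sin ϕ sin δ + cos ϕ cos δ sin h₀ = 1.3711×0.80902×-0.14263 + 0.58779×0.98978×0.98013 = -0.158212 + 0.570223 = 0.412011.
Inverse-square distance factor (a/d)² = 1.0548² = 1.112603.
Q̄ = (S_0/π) × 1.112603 × [bracket] = (1361/π) × 1.112603 × 0.412011 = 198.6 W/m².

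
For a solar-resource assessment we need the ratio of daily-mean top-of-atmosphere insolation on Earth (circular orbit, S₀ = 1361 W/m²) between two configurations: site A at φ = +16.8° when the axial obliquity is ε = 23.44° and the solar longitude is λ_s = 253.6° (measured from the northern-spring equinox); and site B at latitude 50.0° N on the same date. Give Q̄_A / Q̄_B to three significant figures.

— Configuration A (φ=+16.8°):
Solar declination: sin δ = sin ε · sin λ_s = sin 23.44° × sin 253.6° = -0.38160, so δ = -22.433°.
cos H₀ = −tan(+16.8°) tan(-22.433°) = 0.1246, H₀ = 1.4458 rad.
Bracket: H₀ sin φ sin δ + cos φ cos δ sin H₀ = 1.4458×0.28903×-0.38160 + 0.95732×0.92433×0.99220 = -0.159463 + 0.877978 = 0.718515.
Q̄ = (S₀/π) × [bracket] = (1361/π) × 0.718515 = 311.27 W/m².
— Configuration B (φ=+50.0°):
cos H₀ = −tan(+50.0°) tan(-22.433°) = 0.4920, H₀ = 1.0564 rad.
Bracket: H₀ sin φ sin δ + cos φ cos δ sin H₀ = 1.0564×0.76604×-0.38160 + 0.64279×0.92433×0.87059 = -0.308808 + 0.517261 = 0.208453.
Q̄ = (S₀/π) × [bracket] = (1361/π) × 0.208453 = 90.306 W/m².
Ratio Q̄_A / Q̄_B = 311.27 / 90.306 = 3.447.

Q̄_A / Q̄_B ≈ 3.45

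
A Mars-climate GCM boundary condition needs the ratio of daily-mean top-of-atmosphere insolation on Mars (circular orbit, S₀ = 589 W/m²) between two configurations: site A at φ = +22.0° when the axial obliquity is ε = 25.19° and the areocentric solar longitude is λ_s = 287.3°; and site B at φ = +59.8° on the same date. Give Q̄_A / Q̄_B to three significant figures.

Q̄_A / Q̄_B ≈ 12.4

— Configuration A (φ=+22.0°):
sin δ = sin 25.19° × sin 287.3° = -0.40637, so δ = -23.977°.
cos H₀ = −tan(+22.0°) tan(-23.977°) = 0.1797, H₀ = 1.3901 rad.
Bracket: H₀ sin φ sin δ + cos φ cos δ sin H₀ = 1.3901×0.37461×-0.40637 + 0.92718×0.91371×0.98372 = -0.211615 + 0.833382 = 0.621767.
Q̄ = (S₀/π) × [bracket] = (589/π) × 0.621767 = 116.57 W/m².
— Configuration B (φ=+59.8°):
cos H₀ = −tan(+59.8°) tan(-23.977°) = 0.7641, H₀ = 0.7011 rad.
Bracket: H₀ sin φ sin δ + cos φ cos δ sin H₀ = 0.7011×0.86427×-0.40637 + 0.50302×0.91371×0.64504 = -0.246236 + 0.296470 = 0.050234.
Q̄ = (S₀/π) × [bracket] = (589/π) × 0.050234 = 9.4181 W/m².
Ratio Q̄_A / Q̄_B = 116.57 / 9.4181 = 12.38.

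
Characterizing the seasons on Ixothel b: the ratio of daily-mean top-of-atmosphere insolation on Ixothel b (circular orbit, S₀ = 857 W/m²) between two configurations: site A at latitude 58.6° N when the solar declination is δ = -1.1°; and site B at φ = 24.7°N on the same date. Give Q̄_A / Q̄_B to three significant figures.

— Configuration A (φ=+58.6°):
cos H₀ = −tan(+58.6°) tan(-1.100°) = 0.0315, H₀ = 1.5393 rad.
Bracket: H₀ sin φ sin δ + cos φ cos δ sin H₀ = 1.5393×0.85355×-0.01920 + 0.52101×0.99982×0.99951 = -0.025226 + 0.520661 = 0.495435.
Q̄ = (S₀/π) × [bracket] = (857/π) × 0.495435 = 135.15 W/m².
— Configuration B (φ=+24.7°):
cos H₀ = −tan(+24.7°) tan(-1.100°) = 0.0088, H₀ = 1.5620 rad.
Bracket: H₀ sin φ sin δ + cos φ cos δ sin H₀ = 1.5620×0.41787×-0.01920 + 0.90851×0.99982×0.99996 = -0.012532 + 0.908310 = 0.895778.
Q̄ = (S₀/π) × [bracket] = (857/π) × 0.895778 = 244.36 W/m².
Ratio Q̄_A / Q̄_B = 135.15 / 244.36 = 0.5531.

Q̄_A / Q̄_B ≈ 0.553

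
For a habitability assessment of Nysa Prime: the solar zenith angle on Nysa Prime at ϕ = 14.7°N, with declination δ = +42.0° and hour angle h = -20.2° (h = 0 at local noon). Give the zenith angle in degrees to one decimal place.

cos θ_z = sin ϕ sin δ + cos ϕ cos δ cos h = 0.169797 + 0.674608 = 0.844405.
θ_z = arccos(0.844405) = 32.4°.

θ_z = 32.4°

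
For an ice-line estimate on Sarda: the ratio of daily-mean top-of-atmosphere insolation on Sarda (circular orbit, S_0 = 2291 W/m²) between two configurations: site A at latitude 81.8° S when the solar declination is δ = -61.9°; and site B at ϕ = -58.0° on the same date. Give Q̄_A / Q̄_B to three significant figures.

Q̄_A / Q̄_B ≈ 1.17

— Configuration A (ϕ=-81.8°):
cos h₀ = −tan(-81.8°) tan(-61.900°) = -12.9966 ≤ −1 ⇒ polar day, h₀ = π.
Bracket: h₀ sin ϕ sin δ + cos ϕ cos δ sin h₀ = 3.1416×-0.98978×-0.88213 + 0.14263×0.47101×0.00000 = 2.742977 + 0.000000 = 2.742977.
Q̄ = (S_0/π) × [bracket] = (2291/π) × 2.742977 = 2000.3 W/m².
— Configuration B (ϕ=-58.0°):
cos h₀ = −tan(-58.0°) tan(-61.900°) = -2.9972 ≤ −1 ⇒ polar day, h₀ = π.
Bracket: h₀ sin ϕ sin δ + cos ϕ cos δ sin h₀ = 3.1416×-0.84805×-0.88213 + 0.52992×0.47101×0.00000 = 2.350201 + 0.000000 = 2.350201.
Q̄ = (S_0/π) × [bracket] = (2291/π) × 2.350201 = 1713.9 W/m².
Ratio Q̄_A / Q̄_B = 2000.3 / 1713.9 = 1.167.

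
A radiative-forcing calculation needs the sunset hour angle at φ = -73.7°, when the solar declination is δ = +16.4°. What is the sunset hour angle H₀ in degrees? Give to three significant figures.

cos H₀ = −tan φ · tan δ = 1.0065 ≥ 1, so the Sun never rises (polar night) and H₀ = 0.

H₀ = 0.00°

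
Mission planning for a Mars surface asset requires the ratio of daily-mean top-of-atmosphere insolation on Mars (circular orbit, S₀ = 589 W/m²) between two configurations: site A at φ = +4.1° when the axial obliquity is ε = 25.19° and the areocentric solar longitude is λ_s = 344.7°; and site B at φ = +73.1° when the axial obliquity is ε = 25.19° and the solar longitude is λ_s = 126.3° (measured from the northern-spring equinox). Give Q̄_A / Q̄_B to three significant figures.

Q̄_A / Q̄_B ≈ 0.949

— Configuration A (φ=+4.1°):
sin δ = sin 25.19° × sin 344.7° = -0.11231, so δ = -6.448°.
cos H₀ = −tan(+4.1°) tan(-6.448°) = 0.0081, H₀ = 1.5627 rad.
Bracket: H₀ sin φ sin δ + cos φ cos δ sin H₀ = 1.5627×0.07150×-0.11231 + 0.99744×0.99367×0.99997 = -0.012549 + 0.991096 = 0.978547.
Q̄ = (S₀/π) × [bracket] = (589/π) × 0.978547 = 183.46 W/m².
— Configuration B (φ=+73.1°):
Solar declination: sin δ = sin ε · sin λ_s = sin 25.19° × sin 126.3° = 0.34302, so δ = +20.061°.
cos H₀ = −tan(+73.1°) tan(+20.061°) = -1.2019 ≤ −1 ⇒ polar day, H₀ = π.
Bracket: H₀ sin φ sin δ + cos φ cos δ sin H₀ = 3.1416×0.95681×0.34302 + 0.29070×0.93933×0.00000 = 1.031089 + 0.000000 = 1.031089.
Q̄ = (S₀/π) × [bracket] = (589/π) × 1.031089 = 193.31 W/m².
Ratio Q̄_A / Q̄_B = 183.46 / 193.31 = 0.9490.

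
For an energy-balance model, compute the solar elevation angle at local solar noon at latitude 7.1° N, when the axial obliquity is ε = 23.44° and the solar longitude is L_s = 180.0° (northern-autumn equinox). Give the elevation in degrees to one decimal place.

Solar declination: sin δ = sin ε · sin L_s = sin 23.44° × sin 180.0° = 0.00000, so δ = +0.000°.
At local noon the hour angle is zero, so the zenith angle equals |ϕ − δ| = |+7.1° − (+0.000°)| = 7.100°.
Elevation = 90° − 7.100° = 82.9°.

82.9°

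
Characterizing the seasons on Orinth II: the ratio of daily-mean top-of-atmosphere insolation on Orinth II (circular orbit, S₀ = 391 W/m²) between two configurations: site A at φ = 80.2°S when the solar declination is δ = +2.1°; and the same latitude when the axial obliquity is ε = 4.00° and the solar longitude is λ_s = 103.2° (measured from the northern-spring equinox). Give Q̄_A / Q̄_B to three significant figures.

Q̄_A / Q̄_B ≈ 1.50

— Configuration A (φ=-80.2°):
cos H₀ = −tan(-80.2°) tan(+2.100°) = 0.2123, H₀ = 1.3569 rad.
Bracket: H₀ sin φ sin δ + cos φ cos δ sin H₀ = 1.3569×-0.98541×0.03664 + 0.17021×0.99933×0.97721 = -0.048991 + 0.166219 = 0.117228.
Q̄ = (S₀/π) × [bracket] = (391/π) × 0.117228 = 14.590 W/m².
— Configuration B (φ=-80.2°):
Solar declination: sin δ = sin ε · sin λ_s = sin 4.00° × sin 103.2° = 0.06791, so δ = +3.894°.
cos H₀ = −tan(-80.2°) tan(+3.894°) = 0.3941, H₀ = 1.1657 rad.
Bracket: H₀ sin φ sin δ + cos φ cos δ sin H₀ = 1.1657×-0.98541×0.06791 + 0.17021×0.99769×0.91907 = -0.078008 + 0.156074 = 0.078066.
Q̄ = (S₀/π) × [bracket] = (391/π) × 0.078066 = 9.7160 W/m².
Ratio Q̄_A / Q̄_B = 14.590 / 9.7160 = 1.502.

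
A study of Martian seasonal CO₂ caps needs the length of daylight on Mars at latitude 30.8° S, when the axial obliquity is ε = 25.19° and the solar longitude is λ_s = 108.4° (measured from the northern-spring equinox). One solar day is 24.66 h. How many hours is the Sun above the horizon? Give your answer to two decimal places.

10.24 h

Solar declination: sin δ = sin ε · sin λ_s = sin 25.19° × sin 108.4° = 0.40386, so δ = +23.820°.
cos H₀ = −tan φ · tan δ = −tan(-30.8°) × tan(+23.820°) = 0.2632, so H₀ = 1.3045 rad = 74.74°.
Daylight = 2H₀/(2π) × 24.66 h = (1.3045/π) × 24.66 = 10.24 h.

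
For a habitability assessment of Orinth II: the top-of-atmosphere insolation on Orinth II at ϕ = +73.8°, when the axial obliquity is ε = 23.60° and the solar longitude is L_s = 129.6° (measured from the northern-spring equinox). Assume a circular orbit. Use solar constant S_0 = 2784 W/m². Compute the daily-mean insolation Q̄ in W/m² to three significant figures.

Q̄ ≈ 825 W/m²

Solar declination: sin δ = sin ε · sin L_s = sin 23.60° × sin 129.6° = 0.30847, so δ = +17.967°.
cos h₀ = −tan(+73.8°) tan(+17.967°) = -1.1162 ≤ −1 ⇒ polar day, h₀ = π.
Bracket: h₀ sin ϕ sin δ + cos ϕ cos δ sin h₀ = 3.1416×0.96029×0.30847 + 0.27899×0.95123×0.00000 = 0.930607 + 0.000000 = 0.930607.
Q̄ = (S_0/π) × [bracket] = (2784/π) × 0.930607 = 824.7 W/m².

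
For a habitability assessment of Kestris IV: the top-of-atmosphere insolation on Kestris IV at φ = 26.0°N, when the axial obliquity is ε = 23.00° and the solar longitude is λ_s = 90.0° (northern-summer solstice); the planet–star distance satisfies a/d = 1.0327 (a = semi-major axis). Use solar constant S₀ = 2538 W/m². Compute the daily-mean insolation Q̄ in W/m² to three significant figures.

Solar declination: sin δ = sin ε · sin λ_s = sin 23.00° × sin 90.0° = 0.39073, so δ = +23.000°.
cos H₀ = −tan(+26.0°) tan(+23.000°) = -0.2070, H₀ = 1.7793 rad.
Bracket: H₀ sin φ sin δ + cos φ cos δ sin H₀ = 1.7793×0.43837×0.39073 + 0.89879×0.92050×0.97833 = 0.304766 + 0.809408 = 1.114174.
Inverse-square distance factor (a/d)² = 1.0327² = 1.066469.
Q̄ = (S₀/π) × 1.066469 × [bracket] = (2538/π) × 1.066469 × 1.114174 = 959.9 W/m².

Q̄ ≈ 960 W/m²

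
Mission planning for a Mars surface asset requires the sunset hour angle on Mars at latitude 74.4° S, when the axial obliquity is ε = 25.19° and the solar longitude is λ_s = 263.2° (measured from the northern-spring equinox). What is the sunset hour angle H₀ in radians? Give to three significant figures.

H₀ = 3.14 rad

Solar declination: sin δ = sin ε · sin λ_s = sin 25.19° × sin 263.2° = -0.42263, so δ = -25.001°.
Sunrise equation: cos H₀ = −tan φ · tan δ = -1.6702 ≤ −1, so the Sun never sets (polar day) and H₀ = π.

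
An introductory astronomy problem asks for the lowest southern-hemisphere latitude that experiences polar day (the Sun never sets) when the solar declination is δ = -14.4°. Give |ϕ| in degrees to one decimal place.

Polar day requires cos h₀ = −tan ϕ tan δ ≤ −1, i.e. tan ϕ tan δ ≥ 1.
The boundary is |tan ϕ| · |tan δ| = 1, so |ϕ| = 90° − |δ| = 90° − 14.4° = 75.6° in the southern hemisphere.

|ϕ| = 75.6°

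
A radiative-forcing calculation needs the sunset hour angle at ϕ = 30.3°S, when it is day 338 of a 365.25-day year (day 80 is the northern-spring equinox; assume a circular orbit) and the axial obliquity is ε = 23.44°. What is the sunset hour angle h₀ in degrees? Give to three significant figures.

h₀ = 104°

Solar longitude: L_s = 360° × (338 − 80)/365.25 = 254.292°.
sin δ = sin 23.44° × sin 254.292° = -0.38293, so δ = -22.515°.
cos h₀ = −tan ϕ · tan δ = −tan(-30.3°) × tan(-22.515°) = -0.2422, so h₀ = 1.8155 rad = 104.02°.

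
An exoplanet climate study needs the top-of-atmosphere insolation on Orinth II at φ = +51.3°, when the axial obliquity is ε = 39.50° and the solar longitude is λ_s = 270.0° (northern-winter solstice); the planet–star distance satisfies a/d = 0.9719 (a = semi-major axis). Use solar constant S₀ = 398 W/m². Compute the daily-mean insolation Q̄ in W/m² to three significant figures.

Solar declination: sin δ = sin ε · sin λ_s = sin 39.50° × sin 270.0° = -0.63608, so δ = -39.500°.
cos H₀ = −tan(+51.3°) tan(-39.500°) = 1.0289 ≥ 1 ⇒ polar night, H₀ = 0 and Q̄ = 0.
Inverse-square distance factor (a/d)² = 0.9719² = 0.944590.

Q̄ ≈ 0.00 W/m²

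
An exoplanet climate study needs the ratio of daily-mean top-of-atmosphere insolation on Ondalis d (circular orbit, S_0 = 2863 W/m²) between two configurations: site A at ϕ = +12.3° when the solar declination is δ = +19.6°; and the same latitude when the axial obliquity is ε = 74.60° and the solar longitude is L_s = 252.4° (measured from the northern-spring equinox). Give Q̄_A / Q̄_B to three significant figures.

— Configuration A (ϕ=+12.3°):
cos h₀ = −tan(+12.3°) tan(+19.600°) = -0.0776, h₀ = 1.6485 rad.
Bracket: h₀ sin ϕ sin δ + cos ϕ cos δ sin h₀ = 1.6485×0.21303×0.33545 + 0.97705×0.94206×0.99698 = 0.117803 + 0.917660 = 1.035463.
Q̄ = (S_0/π) × [bracket] = (2863/π) × 1.035463 = 943.64 W/m².
— Configuration B (ϕ=+12.3°):
Solar declination: sin δ = sin ε · sin L_s = sin 74.60° × sin 252.4° = -0.91897, so δ = -66.775°.
cos h₀ = −tan(+12.3°) tan(-66.775°) = 0.5081, h₀ = 1.0378 rad.
Bracket: h₀ sin ϕ sin δ + cos ϕ cos δ sin h₀ = 1.0378×0.21303×-0.91897 + 0.97705×0.39434×0.86129 = -0.203168 + 0.331846 = 0.128678.
Q̄ = (S_0/π) × [bracket] = (2863/π) × 0.128678 = 117.27 W/m².
Ratio Q̄_A / Q̄_B = 943.64 / 117.27 = 8.047.

Q̄_A / Q̄_B ≈ 8.05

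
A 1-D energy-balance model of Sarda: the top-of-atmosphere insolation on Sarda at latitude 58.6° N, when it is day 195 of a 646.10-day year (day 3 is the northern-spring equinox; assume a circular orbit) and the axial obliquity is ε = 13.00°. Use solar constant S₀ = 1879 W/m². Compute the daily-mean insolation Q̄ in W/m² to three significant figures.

Q̄ ≈ 497 W/m²

Solar longitude: λ_s = 360° × (195 − 3)/646.10 = 106.980°.
sin δ = sin 13.00° × sin 106.980° = 0.21514, so δ = +12.424°.
cos H₀ = −tan(+58.6°) tan(+12.424°) = -0.3609, H₀ = 1.9400 rad.
Bracket: H₀ sin φ sin δ + cos φ cos δ sin H₀ = 1.9400×0.85355×0.21514 + 0.52101×0.97658×0.93260 = 0.356248 + 0.474514 = 0.830762.
Q̄ = (S₀/π) × [bracket] = (1879/π) × 0.830762 = 496.9 W/m².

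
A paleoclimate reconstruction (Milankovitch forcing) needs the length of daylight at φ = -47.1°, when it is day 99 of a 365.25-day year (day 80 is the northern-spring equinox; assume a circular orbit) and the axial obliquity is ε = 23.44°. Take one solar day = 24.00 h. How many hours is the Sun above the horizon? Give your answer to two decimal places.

10.94 h

Solar longitude: λ_s = 360° × (99 − 80)/365.25 = 18.727°.
sin δ = sin 23.44° × sin 18.727° = 0.12771, so δ = +7.337°.
cos H₀ = −tan φ · tan δ = −tan(-47.1°) × tan(+7.337°) = 0.1386, so H₀ = 1.4318 rad = 82.03°.
Daylight = 2H₀/(2π) × 24.00 h = (1.4318/π) × 24.00 = 10.94 h.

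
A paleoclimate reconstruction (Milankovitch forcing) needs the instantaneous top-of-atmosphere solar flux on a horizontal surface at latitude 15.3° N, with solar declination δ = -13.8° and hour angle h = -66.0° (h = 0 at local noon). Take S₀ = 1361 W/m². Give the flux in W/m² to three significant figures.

cos θ_z = sin φ sin δ + cos φ cos δ cos h = -0.062943 + 0.380996 = 0.318053.
Flux = S₀ · cos θ_z = 1361 × 0.318053 = 432.9 W/m².

433 W/m²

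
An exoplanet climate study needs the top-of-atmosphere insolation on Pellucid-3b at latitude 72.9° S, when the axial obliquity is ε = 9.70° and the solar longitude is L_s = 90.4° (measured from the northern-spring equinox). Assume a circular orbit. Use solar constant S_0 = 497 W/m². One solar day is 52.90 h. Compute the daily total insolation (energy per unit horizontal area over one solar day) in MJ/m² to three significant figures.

Solar declination: sin δ = sin ε · sin L_s = sin 9.70° × sin 90.4° = 0.16849, so δ = +9.700°.
cos h₀ = −tan(-72.9°) tan(+9.700°) = 0.5556, h₀ = 0.9817 rad.
Bracket: h₀ sin ϕ sin δ + cos ϕ cos δ sin h₀ = 0.9817×-0.95579×0.16849 + 0.29404×0.98570×0.83144 = -0.158094 + 0.240981 = 0.082887.
Q̄ = (S_0/π) × [bracket] = (497/π) × 0.082887 = 13.113 W/m².
Daily total = Q̄ × 52.90 h × 3600 s/h = 13.113 × 52.90 × 3600 / 10⁶ = 2.497 MJ/m².

2.50 MJ/m²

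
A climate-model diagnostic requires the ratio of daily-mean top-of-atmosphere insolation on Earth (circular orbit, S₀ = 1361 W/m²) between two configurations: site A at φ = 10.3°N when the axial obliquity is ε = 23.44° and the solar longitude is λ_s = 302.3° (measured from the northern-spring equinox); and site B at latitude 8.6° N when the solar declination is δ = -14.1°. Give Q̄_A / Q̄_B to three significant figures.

Q̄_A / Q̄_B ≈ 0.924

— Configuration A (φ=+10.3°):
Solar declination: sin δ = sin ε · sin λ_s = sin 23.44° × sin 302.3° = -0.33624, so δ = -19.648°.
cos H₀ = −tan(+10.3°) tan(-19.648°) = 0.0649, H₀ = 1.5059 rad.
Bracket: H₀ sin φ sin δ + cos φ cos δ sin H₀ = 1.5059×0.17880×-0.33624 + 0.98389×0.94178×0.99789 = -0.090534 + 0.924653 = 0.834119.
Q̄ = (S₀/π) × [bracket] = (1361/π) × 0.834119 = 361.36 W/m².
— Configuration B (φ=+8.6°):
cos H₀ = −tan(+8.6°) tan(-14.100°) = 0.0380, H₀ = 1.5328 rad.
Bracket: H₀ sin φ sin δ + cos φ cos δ sin H₀ = 1.5328×0.14954×-0.24362 + 0.98876×0.96987×0.99928 = -0.055841 + 0.958278 = 0.902437.
Q̄ = (S₀/π) × [bracket] = (1361/π) × 0.902437 = 390.95 W/m².
Ratio Q̄_A / Q̄_B = 361.36 / 390.95 = 0.9243.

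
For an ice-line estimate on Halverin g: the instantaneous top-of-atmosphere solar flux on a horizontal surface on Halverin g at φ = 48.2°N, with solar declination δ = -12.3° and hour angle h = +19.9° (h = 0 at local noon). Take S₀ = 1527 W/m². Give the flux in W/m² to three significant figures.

693 W/m²

cos θ_z = sin φ sin δ + cos φ cos δ cos h = -0.158809 + 0.612346 = 0.453537.
Flux = S₀ · cos θ_z = 1527 × 0.453537 = 692.6 W/m².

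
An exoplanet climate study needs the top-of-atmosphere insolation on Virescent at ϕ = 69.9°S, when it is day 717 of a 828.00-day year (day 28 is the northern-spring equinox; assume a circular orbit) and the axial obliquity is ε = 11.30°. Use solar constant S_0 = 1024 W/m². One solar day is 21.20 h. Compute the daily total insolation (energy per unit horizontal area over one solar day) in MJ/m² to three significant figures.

15.6 MJ/m²

Solar longitude: L_s = 360° × (717 − 28)/828.00 = 299.565°.
sin δ = sin 11.30° × sin 299.565° = -0.17043, so δ = -9.813°.
cos h₀ = −tan(-69.9°) tan(-9.813°) = -0.4726, h₀ = 2.0631 rad.
Bracket: h₀ sin ϕ sin δ + cos ϕ cos δ sin h₀ = 2.0631×-0.93909×-0.17043 + 0.34366×0.98537×0.88125 = 0.330197 + 0.298420 = 0.628617.
Q̄ = (S_0/π) × [bracket] = (1024/π) × 0.628617 = 204.90 W/m².
Daily total = Q̄ × 21.20 h × 3600 s/h = 204.90 × 21.20 × 3600 / 10⁶ = 15.64 MJ/m².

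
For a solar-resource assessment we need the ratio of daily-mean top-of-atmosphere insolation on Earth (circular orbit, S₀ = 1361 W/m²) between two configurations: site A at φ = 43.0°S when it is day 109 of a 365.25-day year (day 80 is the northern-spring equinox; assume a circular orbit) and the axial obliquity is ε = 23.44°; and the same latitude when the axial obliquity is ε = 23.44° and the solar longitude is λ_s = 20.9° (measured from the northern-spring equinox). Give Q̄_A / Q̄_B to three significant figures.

Q̄_A / Q̄_B ≈ 0.909

— Configuration A (φ=-43.0°):
Solar longitude: λ_s = 360° × (109 − 80)/365.25 = 28.583°.
sin δ = sin 23.44° × sin 28.583° = 0.19032, so δ = +10.971°.
cos H₀ = −tan(-43.0°) tan(+10.971°) = 0.1808, H₀ = 1.3890 rad.
Bracket: H₀ sin φ sin δ + cos φ cos δ sin H₀ = 1.3890×-0.68200×0.19032 + 0.73135×0.98172×0.98352 = -0.180290 + 0.706149 = 0.525859.
Q̄ = (S₀/π) × [bracket] = (1361/π) × 0.525859 = 227.81 W/m².
— Configuration B (φ=-43.0°):
Solar declination: sin δ = sin ε · sin λ_s = sin 23.44° × sin 20.9° = 0.14191, so δ = +8.158°.
cos H₀ = −tan(-43.0°) tan(+8.158°) = 0.1337, H₀ = 1.4367 rad.
Bracket: H₀ sin φ sin δ + cos φ cos δ sin H₀ = 1.4367×-0.68200×0.14191 + 0.73135×0.98988×0.99102 = -0.139048 + 0.717448 = 0.578400.
Q̄ = (S₀/π) × [bracket] = (1361/π) × 0.578400 = 250.57 W/m².
Ratio Q̄_A / Q̄_B = 227.81 / 250.57 = 0.9092.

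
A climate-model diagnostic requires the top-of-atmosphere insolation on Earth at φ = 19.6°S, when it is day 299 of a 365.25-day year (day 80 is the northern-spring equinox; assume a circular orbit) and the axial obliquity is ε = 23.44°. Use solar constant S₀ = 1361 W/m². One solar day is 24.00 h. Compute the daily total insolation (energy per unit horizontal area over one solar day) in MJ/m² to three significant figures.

39.0 MJ/m²

Solar longitude: λ_s = 360° × (299 − 80)/365.25 = 215.852°.
sin δ = sin 23.44° × sin 215.852° = -0.23298, so δ = -13.473°.
cos H₀ = −tan(-19.6°) tan(-13.473°) = -0.0853, H₀ = 1.6562 rad.
Bracket: H₀ sin φ sin δ + cos φ cos δ sin H₀ = 1.6562×-0.33545×-0.23298 + 0.94206×0.97248×0.99635 = 0.129437 + 0.912791 = 1.042228.
Q̄ = (S₀/π) × [bracket] = (1361/π) × 1.042228 = 451.51 W/m².
Daily total = Q̄ × 24.00 h × 3600 s/h = 451.51 × 24.00 × 3600 / 10⁶ = 39.01 MJ/m².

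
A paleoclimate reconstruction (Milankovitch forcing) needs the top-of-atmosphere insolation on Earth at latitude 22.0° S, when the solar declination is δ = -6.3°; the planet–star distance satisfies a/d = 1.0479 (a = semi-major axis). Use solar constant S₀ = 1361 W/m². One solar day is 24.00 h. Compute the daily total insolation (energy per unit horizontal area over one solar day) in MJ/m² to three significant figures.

cos H₀ = −tan(-22.0°) tan(-6.300°) = -0.0446, H₀ = 1.6154 rad.
Bracket: H₀ sin φ sin δ + cos φ cos δ sin H₀ = 1.6154×-0.37461×-0.10973 + 0.92718×0.99396×0.99900 = 0.066403 + 0.920658 = 0.987061.
Inverse-square distance factor (a/d)² = 1.0479² = 1.098094.
Q̄ = (S₀/π) × 1.098094 × [bracket] = (1361/π) × 1.098094 × 0.987061 = 469.56 W/m².
Daily total = Q̄ × 24.00 h × 3600 s/h = 469.56 × 24.00 × 3600 / 10⁶ = 40.57 MJ/m².

40.6 MJ/m²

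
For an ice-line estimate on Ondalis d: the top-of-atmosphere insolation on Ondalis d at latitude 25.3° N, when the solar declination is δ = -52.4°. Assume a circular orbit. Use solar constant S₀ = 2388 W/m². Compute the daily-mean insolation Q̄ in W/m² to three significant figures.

Q̄ ≈ 96.8 W/m²

cos H₀ = −tan(+25.3°) tan(-52.400°) = 0.6138, H₀ = 0.9099 rad.
Bracket: H₀ sin φ sin δ + cos φ cos δ sin H₀ = 0.9099×0.42736×-0.79229 + 0.90408×0.61015×0.78945 = -0.308086 + 0.435480 = 0.127394.
Q̄ = (S₀/π) × [bracket] = (2388/π) × 0.127394 = 96.84 W/m².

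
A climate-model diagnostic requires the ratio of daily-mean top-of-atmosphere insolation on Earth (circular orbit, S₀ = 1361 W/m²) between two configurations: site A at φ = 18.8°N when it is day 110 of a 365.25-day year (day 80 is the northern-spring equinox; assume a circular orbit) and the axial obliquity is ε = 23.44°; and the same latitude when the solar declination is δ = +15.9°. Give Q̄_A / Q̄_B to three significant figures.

Q̄_A / Q̄_B ≈ 0.978

— Configuration A (φ=+18.8°):
Solar longitude: λ_s = 360° × (110 − 80)/365.25 = 29.569°.
sin δ = sin 23.44° × sin 29.569° = 0.19630, so δ = +11.320°.
cos H₀ = −tan(+18.8°) tan(+11.320°) = -0.0682, H₀ = 1.6390 rad.
Bracket: H₀ sin φ sin δ + cos φ cos δ sin H₀ = 1.6390×0.32227×0.19630 + 0.94665×0.98054×0.99768 = 0.103686 + 0.926075 = 1.029761.
Q̄ = (S₀/π) × [bracket] = (1361/π) × 1.029761 = 446.11 W/m².
— Configuration B (φ=+18.8°):
cos H₀ = −tan(+18.8°) tan(+15.900°) = -0.0970, H₀ = 1.6679 rad.
Bracket: H₀ sin φ sin δ + cos φ cos δ sin H₀ = 1.6679×0.32227×0.27396 + 0.94665×0.96174×0.99529 = 0.147257 + 0.906143 = 1.053400.
Q̄ = (S₀/π) × [bracket] = (1361/π) × 1.053400 = 456.35 W/m².
Ratio Q̄_A / Q̄_B = 446.11 / 456.35 = 0.9776.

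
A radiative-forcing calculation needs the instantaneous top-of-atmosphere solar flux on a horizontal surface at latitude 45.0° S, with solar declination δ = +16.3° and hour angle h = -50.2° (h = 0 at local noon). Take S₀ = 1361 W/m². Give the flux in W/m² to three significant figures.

cos θ_z = sin φ sin δ + cos φ cos δ cos h = -0.198461 + 0.434433 = 0.235972.
Flux = S₀ · cos θ_z = 1361 × 0.235972 = 321.2 W/m².

321 W/m²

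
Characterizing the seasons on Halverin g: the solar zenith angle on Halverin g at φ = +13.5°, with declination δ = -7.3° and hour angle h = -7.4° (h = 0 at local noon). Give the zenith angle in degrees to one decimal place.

cos θ_z = sin φ sin δ + cos φ cos δ cos h = -0.029663 + 0.956455 = 0.926792.
θ_z = arccos(0.926792) = 22.1°.

θ_z = 22.1°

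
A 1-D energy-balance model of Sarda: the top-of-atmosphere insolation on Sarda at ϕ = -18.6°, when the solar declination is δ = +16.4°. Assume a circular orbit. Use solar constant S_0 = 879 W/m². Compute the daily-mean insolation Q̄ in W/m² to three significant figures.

Q̄ ≈ 216 W/m²

cos h₀ = −tan(-18.6°) tan(+16.400°) = 0.0990, h₀ = 1.4716 rad.
Bracket: h₀ sin ϕ sin δ + cos ϕ cos δ sin h₀ = 1.4716×-0.31896×0.28234 + 0.94777×0.95931×0.99508 = -0.132525 + 0.904732 = 0.772207.
Q̄ = (S_0/π) × [bracket] = (879/π) × 0.772207 = 216.1 W/m².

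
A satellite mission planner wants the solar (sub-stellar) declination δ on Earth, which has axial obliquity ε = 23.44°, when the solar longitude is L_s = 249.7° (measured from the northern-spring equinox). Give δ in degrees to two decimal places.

δ = -21.91°

sin δ = sin ε · sin L_s = sin 23.44° × sin 249.7° = -0.373081.
δ = arcsin(-0.373081) = -21.91°.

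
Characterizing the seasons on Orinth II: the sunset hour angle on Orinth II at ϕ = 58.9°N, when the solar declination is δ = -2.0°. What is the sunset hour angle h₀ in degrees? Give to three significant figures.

cos h₀ = −tan ϕ · tan δ = −tan(+58.9°) × tan(-2.000°) = 0.0579, so h₀ = 1.5129 rad = 86.68°.

h₀ = 86.7°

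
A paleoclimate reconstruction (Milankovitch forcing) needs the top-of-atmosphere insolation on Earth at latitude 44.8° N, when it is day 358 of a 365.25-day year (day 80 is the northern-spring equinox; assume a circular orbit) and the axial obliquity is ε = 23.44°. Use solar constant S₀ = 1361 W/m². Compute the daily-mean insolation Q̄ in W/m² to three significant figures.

Q̄ ≈ 118 W/m²

Solar longitude: λ_s = 360° × (358 − 80)/365.25 = 274.004°.
sin δ = sin 23.44° × sin 274.004° = -0.39682, so δ = -23.379°.
cos H₀ = −tan(+44.8°) tan(-23.379°) = 0.4293, H₀ = 1.1271 rad.
Bracket: H₀ sin φ sin δ + cos φ cos δ sin H₀ = 1.1271×0.70463×-0.39682 + 0.70957×0.91790×0.90316 = -0.315150 + 0.588241 = 0.273091.
Q̄ = (S₀/π) × [bracket] = (1361/π) × 0.273091 = 118.3 W/m².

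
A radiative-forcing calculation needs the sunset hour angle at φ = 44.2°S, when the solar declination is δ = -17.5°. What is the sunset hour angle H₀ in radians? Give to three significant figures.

cos H₀ = −tan φ · tan δ = −tan(-44.2°) × tan(-17.500°) = -0.3066, so H₀ = 1.8824 rad = 107.86°.

H₀ = 1.88 rad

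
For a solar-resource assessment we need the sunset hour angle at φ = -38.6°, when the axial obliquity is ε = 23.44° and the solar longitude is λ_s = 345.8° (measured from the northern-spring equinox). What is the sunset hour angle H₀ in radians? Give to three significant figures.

Solar declination: sin δ = sin ε · sin λ_s = sin 23.44° × sin 345.8° = -0.09758, so δ = -5.600°.
cos H₀ = −tan φ · tan δ = −tan(-38.6°) × tan(-5.600°) = -0.0783, so H₀ = 1.6491 rad = 94.49°.

H₀ = 1.65 rad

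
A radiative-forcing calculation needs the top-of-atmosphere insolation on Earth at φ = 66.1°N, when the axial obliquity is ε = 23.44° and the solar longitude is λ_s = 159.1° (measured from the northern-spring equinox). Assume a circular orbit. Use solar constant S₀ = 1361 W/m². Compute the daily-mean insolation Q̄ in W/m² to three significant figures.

Q̄ ≈ 271 W/m²

Solar declination: sin δ = sin ε · sin λ_s = sin 23.44° × sin 159.1° = 0.14191, so δ = +8.158°.
cos H₀ = −tan(+66.1°) tan(+8.158°) = -0.3235, H₀ = 1.9002 rad.
Bracket: H₀ sin φ sin δ + cos φ cos δ sin H₀ = 1.9002×0.91425×0.14191 + 0.40514×0.98988×0.94623 = 0.246534 + 0.379476 = 0.626010.
Q̄ = (S₀/π) × [bracket] = (1361/π) × 0.626010 = 271.2 W/m².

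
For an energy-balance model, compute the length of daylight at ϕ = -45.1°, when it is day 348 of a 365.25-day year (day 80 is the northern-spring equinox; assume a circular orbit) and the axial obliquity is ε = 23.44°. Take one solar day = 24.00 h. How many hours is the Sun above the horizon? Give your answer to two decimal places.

15.42 h

Solar longitude: L_s = 360° × (348 − 80)/365.25 = 264.148°.
sin δ = sin 23.44° × sin 264.148° = -0.39572, so δ = -23.311°.
cos h₀ = −tan ϕ · tan δ = −tan(-45.1°) × tan(-23.311°) = -0.4324, so h₀ = 2.0179 rad = 115.62°.
Daylight = 2h₀/(2π) × 24.00 h = (2.0179/π) × 24.00 = 15.42 h.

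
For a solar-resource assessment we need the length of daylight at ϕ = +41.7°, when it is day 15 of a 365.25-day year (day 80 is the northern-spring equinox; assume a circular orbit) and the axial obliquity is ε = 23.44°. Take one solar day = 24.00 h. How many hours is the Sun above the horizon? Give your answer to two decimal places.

Solar longitude: L_s = 360° × (15 − 80)/365.25 = -64.066°, i.e. -64.066° + 360° = 295.934°.
sin δ = sin 23.44° × sin 295.934° = -0.35773, so δ = -20.961°.
cos h₀ = −tan ϕ · tan δ = −tan(+41.7°) × tan(-20.961°) = 0.3413, so h₀ = 1.2225 rad = 70.04°.
Daylight = 2h₀/(2π) × 24.00 h = (1.2225/π) × 24.00 = 9.34 h.

9.34 h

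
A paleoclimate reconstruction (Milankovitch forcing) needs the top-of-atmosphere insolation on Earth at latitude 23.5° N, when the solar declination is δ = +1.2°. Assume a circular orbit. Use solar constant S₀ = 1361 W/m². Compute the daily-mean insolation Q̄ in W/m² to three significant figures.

Q̄ ≈ 403 W/m²

cos H₀ = −tan(+23.5°) tan(+1.200°) = -0.0091, H₀ = 1.5799 rad.
Bracket: H₀ sin φ sin δ + cos φ cos δ sin H₀ = 1.5799×0.39875×0.02094 + 0.91706×0.99978×0.99996 = 0.013192 + 0.916822 = 0.930014.
Q̄ = (S₀/π) × [bracket] = (1361/π) × 0.930014 = 402.9 W/m².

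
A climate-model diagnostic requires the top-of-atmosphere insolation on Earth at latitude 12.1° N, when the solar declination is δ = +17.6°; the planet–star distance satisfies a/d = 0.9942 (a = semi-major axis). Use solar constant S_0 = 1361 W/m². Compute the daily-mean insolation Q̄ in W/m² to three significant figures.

Q̄ ≈ 443 W/m²

cos h₀ = −tan(+12.1°) tan(+17.600°) = -0.0680, h₀ = 1.6389 rad.
Bracket: h₀ sin ϕ sin δ + cos ϕ cos δ sin h₀ = 1.6389×0.20962×0.30237 + 0.97778×0.95319×0.99768 = 0.103878 + 0.929848 = 1.033726.
Inverse-square distance factor (a/d)² = 0.9942² = 0.988434.
Q̄ = (S_0/π) × 0.988434 × [bracket] = (1361/π) × 0.988434 × 1.033726 = 442.7 W/m².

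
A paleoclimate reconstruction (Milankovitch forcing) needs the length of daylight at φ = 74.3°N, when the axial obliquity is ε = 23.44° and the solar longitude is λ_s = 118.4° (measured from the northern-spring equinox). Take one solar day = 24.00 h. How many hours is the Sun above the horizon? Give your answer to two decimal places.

Solar declination: sin δ = sin ε · sin λ_s = sin 23.44° × sin 118.4° = 0.34991, so δ = +20.482°.
Sunrise equation: cos H₀ = −tan φ · tan δ = -1.3289 ≤ −1, so the Sun never sets (polar day) and H₀ = π.
Daylight = 2H₀/(2π) × 24.00 h = (3.1416/π) × 24.00 = 24.00 h.

24.00 h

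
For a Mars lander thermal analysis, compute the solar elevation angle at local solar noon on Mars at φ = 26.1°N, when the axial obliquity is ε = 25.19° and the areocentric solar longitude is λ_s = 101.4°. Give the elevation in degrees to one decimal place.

sin δ = sin 25.19° × sin 101.4° = 0.41722, so δ = +24.659°.
At local noon the hour angle is zero, so the zenith angle equals |φ − δ| = |+26.1° − (+24.659°)| = 1.441°.
Elevation = 90° − 1.441° = 88.6°.

88.6°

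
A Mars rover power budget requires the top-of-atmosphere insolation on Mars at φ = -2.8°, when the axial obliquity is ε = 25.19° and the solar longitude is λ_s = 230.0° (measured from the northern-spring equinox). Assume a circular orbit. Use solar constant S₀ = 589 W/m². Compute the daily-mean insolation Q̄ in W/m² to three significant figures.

Q̄ ≈ 182 W/m²

Solar declination: sin δ = sin ε · sin λ_s = sin 25.19° × sin 230.0° = -0.32604, so δ = -19.029°.
cos H₀ = −tan(-2.8°) tan(-19.029°) = -0.0169, H₀ = 1.5877 rad.
Bracket: H₀ sin φ sin δ + cos φ cos δ sin H₀ = 1.5877×-0.04885×-0.32604 + 0.99881×0.94535×0.99986 = 0.025287 + 0.944093 = 0.969380.
Q̄ = (S₀/π) × [bracket] = (589/π) × 0.969380 = 181.7 W/m².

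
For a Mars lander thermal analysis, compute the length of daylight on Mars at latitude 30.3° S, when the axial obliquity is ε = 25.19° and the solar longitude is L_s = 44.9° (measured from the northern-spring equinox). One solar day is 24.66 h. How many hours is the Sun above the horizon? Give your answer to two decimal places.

10.88 h

Solar declination: sin δ = sin ε · sin L_s = sin 25.19° × sin 44.9° = 0.30043, so δ = +17.484°.
cos h₀ = −tan ϕ · tan δ = −tan(-30.3°) × tan(+17.484°) = 0.1841, so h₀ = 1.3857 rad = 79.39°.
Daylight = 2h₀/(2π) × 24.66 h = (1.3857/π) × 24.66 = 10.88 h.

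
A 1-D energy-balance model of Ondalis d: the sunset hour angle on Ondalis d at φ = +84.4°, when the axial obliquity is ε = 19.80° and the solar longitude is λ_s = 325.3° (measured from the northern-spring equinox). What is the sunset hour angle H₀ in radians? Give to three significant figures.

H₀ = 0.00 rad

Solar declination: sin δ = sin ε · sin λ_s = sin 19.80° × sin 325.3° = -0.19284, so δ = -11.118°.
cos H₀ = −tan φ · tan δ = 2.0043 ≥ 1, so the host star never rises (polar night) and H₀ = 0.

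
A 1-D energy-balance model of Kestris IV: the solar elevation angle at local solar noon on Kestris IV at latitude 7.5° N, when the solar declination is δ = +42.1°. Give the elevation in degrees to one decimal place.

At local noon the hour angle is zero, so the zenith angle equals |φ − δ| = |+7.5° − (+42.100°)| = 34.600°.
Elevation = 90° − 34.600° = 55.4°.

55.4°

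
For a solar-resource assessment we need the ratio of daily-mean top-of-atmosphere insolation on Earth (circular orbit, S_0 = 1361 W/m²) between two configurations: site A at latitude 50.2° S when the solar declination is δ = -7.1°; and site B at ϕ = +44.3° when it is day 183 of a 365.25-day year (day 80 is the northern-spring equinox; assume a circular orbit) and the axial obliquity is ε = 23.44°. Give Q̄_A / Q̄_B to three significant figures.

— Configuration A (ϕ=-50.2°):
cos h₀ = −tan(-50.2°) tan(-7.100°) = -0.1495, h₀ = 1.7209 rad.
Bracket: h₀ sin ϕ sin δ + cos ϕ cos δ sin h₀ = 1.7209×-0.76828×-0.12360 + 0.64011×0.99233×0.98876 = 0.163416 + 0.628061 = 0.791477.
Q̄ = (S_0/π) × [bracket] = (1361/π) × 0.791477 = 342.88 W/m².
— Configuration B (ϕ=+44.3°):
Solar longitude: L_s = 360° × (183 − 80)/365.25 = 101.520°.
sin δ = sin 23.44° × sin 101.520° = 0.38978, so δ = +22.941°.
cos h₀ = −tan(+44.3°) tan(+22.941°) = -0.4130, h₀ = 1.9966 rad.
Bracket: h₀ sin ϕ sin δ + cos ϕ cos δ sin h₀ = 1.9966×0.69842×0.38978 + 0.71569×0.92091×0.91072 = 0.543535 + 0.600243 = 1.143778.
Q̄ = (S_0/π) × [bracket] = (1361/π) × 1.143778 = 495.51 W/m².
Ratio Q̄_A / Q̄_B = 342.88 / 495.51 = 0.6920.

Q̄_A / Q̄_B ≈ 0.692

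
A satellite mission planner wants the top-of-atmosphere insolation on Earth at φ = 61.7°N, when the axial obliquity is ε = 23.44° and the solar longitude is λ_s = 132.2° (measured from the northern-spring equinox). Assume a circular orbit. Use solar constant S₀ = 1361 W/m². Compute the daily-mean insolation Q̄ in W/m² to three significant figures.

Q̄ ≈ 406 W/m²

Solar declination: sin δ = sin ε · sin λ_s = sin 23.44° × sin 132.2° = 0.29468, so δ = +17.139°.
cos H₀ = −tan(+61.7°) tan(+17.139°) = -0.5727, H₀ = 2.1806 rad.
Bracket: H₀ sin φ sin δ + cos φ cos δ sin H₀ = 2.1806×0.88048×0.29468 + 0.47409×0.95559×0.81975 = 0.565778 + 0.371376 = 0.937154.
Q̄ = (S₀/π) × [bracket] = (1361/π) × 0.937154 = 406.0 W/m².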